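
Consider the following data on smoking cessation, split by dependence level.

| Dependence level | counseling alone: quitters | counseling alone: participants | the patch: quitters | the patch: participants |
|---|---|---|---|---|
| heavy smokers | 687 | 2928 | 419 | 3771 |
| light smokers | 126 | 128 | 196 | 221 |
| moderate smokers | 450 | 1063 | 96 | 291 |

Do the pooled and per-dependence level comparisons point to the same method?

Yes

Heavy smokers: counseling alone 687/2928 = 23.5%, the patch 419/3771 = 11.1% → counseling alone
Light smokers: counseling alone 126/128 = 98.4%, the patch 196/221 = 88.7% → counseling alone
Moderate smokers: counseling alone 450/1063 = 42.3%, the patch 96/291 = 33.0% → counseling alone
Overall: counseling alone 1263/4119 = 30.7%, the patch 711/4283 = 16.6% → counseling alone
Counseling alone wins overall and in every dependence group — no reversal.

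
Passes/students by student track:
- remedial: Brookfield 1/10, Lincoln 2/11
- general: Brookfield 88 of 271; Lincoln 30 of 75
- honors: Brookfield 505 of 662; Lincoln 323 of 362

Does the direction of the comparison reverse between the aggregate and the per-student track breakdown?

No

Remedial: Brookfield 1/10 = 10.0%, Lincoln 2/11 = 18.2% → Lincoln
General: Brookfield 88/271 = 32.5%, Lincoln 30/75 = 40.0% → Lincoln
Honors: Brookfield 505/662 = 76.3%, Lincoln 323/362 = 89.2% → Lincoln
Overall: Brookfield 594/943 = 63.0%, Lincoln 355/448 = 79.2% → Lincoln
Lincoln wins overall and in every student group — no reversal.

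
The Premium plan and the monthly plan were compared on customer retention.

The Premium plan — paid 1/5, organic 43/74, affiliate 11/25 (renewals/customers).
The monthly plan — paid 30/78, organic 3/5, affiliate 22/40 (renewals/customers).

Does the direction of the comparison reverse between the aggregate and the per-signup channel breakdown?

Paid: the Premium plan 1/5 = 20.0%, the monthly plan 30/78 = 38.5% → the monthly plan
Organic: the Premium plan 43/74 = 58.1%, the monthly plan 3/5 = 60.0% → the monthly plan
Affiliate: the Premium plan 11/25 = 44.0%, the monthly plan 22/40 = 55.0% → the monthly plan
Overall: the Premium plan 55/104 = 52.9%, the monthly plan 55/123 = 44.7% → the Premium plan
The monthly plan wins each signup group but the Premium plan wins overall — the comparison reverses. The monthly plan's customers skew toward paid, which has a lower base rate.

Yes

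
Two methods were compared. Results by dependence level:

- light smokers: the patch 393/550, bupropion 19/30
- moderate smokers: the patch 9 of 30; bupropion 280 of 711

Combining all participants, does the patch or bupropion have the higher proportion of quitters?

the patch

Light smokers: the patch 393/550 = 71.5%, bupropion 19/30 = 63.3% → the patch
Moderate smokers: the patch 9/30 = 30.0%, bupropion 280/711 = 39.4% → bupropion
Overall: the patch 402/580 = 69.3%, bupropion 299/741 = 40.4% → the patch
(Neither sweeps every dependence group, but the patch has the higher pooled rate.)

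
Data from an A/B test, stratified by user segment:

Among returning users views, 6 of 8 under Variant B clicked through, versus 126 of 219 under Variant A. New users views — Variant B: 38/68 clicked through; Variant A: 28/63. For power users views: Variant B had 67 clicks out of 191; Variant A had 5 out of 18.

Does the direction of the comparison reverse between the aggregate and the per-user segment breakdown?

Yes

Returning users: Variant B 6/8 = 75.0%, Variant A 126/219 = 57.5% → Variant B
New users: Variant B 38/68 = 55.9%, Variant A 28/63 = 44.4% → Variant B
Power users: Variant B 67/191 = 35.1%, Variant A 5/18 = 27.8% → Variant B
Overall: Variant B 111/267 = 41.6%, Variant A 159/300 = 53.0% → Variant A
Variant B wins each user group but Variant A wins overall — the comparison reverses. Variant B's views skew toward power users, which has a lower base rate.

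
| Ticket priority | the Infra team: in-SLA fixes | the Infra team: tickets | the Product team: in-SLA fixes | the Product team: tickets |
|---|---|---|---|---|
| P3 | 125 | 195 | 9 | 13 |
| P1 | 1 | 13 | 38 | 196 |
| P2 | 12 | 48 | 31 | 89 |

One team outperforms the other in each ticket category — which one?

P3: the Infra team 125/195 = 64.1%, the Product team 9/13 = 69.2% → the Product team
P1: the Infra team 1/13 = 7.7%, the Product team 38/196 = 19.4% → the Product team
P2: the Infra team 12/48 = 25.0%, the Product team 31/89 = 34.8% → the Product team
The Product team has the higher rate in all 3 groups.

the Product team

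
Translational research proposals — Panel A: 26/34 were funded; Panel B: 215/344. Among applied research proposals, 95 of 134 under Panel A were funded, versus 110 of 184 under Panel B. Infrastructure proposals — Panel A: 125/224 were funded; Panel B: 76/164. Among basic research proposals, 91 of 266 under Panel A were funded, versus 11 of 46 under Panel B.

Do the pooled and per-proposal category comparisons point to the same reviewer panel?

No

Translational research: Panel A 26/34 = 76.5%, Panel B 215/344 = 62.5% → Panel A
Applied research: Panel A 95/134 = 70.9%, Panel B 110/184 = 59.8% → Panel A
Infrastructure: Panel A 125/224 = 55.8%, Panel B 76/164 = 46.3% → Panel A
Basic research: Panel A 91/266 = 34.2%, Panel B 11/46 = 23.9% → Panel A
Overall: Panel A 337/658 = 51.2%, Panel B 412/738 = 55.8% → Panel B
Panel A wins each proposal group but Panel B wins overall — the comparison reverses. Panel A's proposals skew toward basic research, which has a lower base rate.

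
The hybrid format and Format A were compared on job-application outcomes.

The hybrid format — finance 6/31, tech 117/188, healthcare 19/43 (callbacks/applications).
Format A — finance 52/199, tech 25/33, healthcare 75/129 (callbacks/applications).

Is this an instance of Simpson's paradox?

Yes

Finance: the hybrid format 6/31 = 19.4%, Format A 52/199 = 26.1% → Format A
Tech: the hybrid format 117/188 = 62.2%, Format A 25/33 = 75.8% → Format A
Healthcare: the hybrid format 19/43 = 44.2%, Format A 75/129 = 58.1% → Format A
Overall: the hybrid format 142/262 = 54.2%, Format A 152/361 = 42.1% → the hybrid format
Format A wins each industry group but the hybrid format wins overall — the comparison reverses. Format A's applications skew toward finance, which has a lower base rate.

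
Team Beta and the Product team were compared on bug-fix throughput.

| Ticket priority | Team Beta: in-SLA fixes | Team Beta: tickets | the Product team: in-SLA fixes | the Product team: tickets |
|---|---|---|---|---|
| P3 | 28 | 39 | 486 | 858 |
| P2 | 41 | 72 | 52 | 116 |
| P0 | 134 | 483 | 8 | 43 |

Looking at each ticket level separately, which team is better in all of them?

P3: Team Beta 28/39 = 71.8%, the Product team 486/858 = 56.6% → Team Beta
P2: Team Beta 41/72 = 56.9%, the Product team 52/116 = 44.8% → Team Beta
P0: Team Beta 134/483 = 27.7%, the Product team 8/43 = 18.6% → Team Beta
Team Beta has the higher rate in all 3 groups.

Team Beta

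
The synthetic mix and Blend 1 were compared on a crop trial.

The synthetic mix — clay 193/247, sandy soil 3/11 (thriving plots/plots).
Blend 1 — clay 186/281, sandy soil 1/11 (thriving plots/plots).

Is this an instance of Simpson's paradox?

No

Clay: the synthetic mix 193/247 = 78.1%, Blend 1 186/281 = 66.2% → the synthetic mix
Sandy soil: the synthetic mix 3/11 = 27.3%, Blend 1 1/11 = 9.1% → the synthetic mix
Overall: the synthetic mix 196/258 = 76.0%, Blend 1 187/292 = 64.0% → the synthetic mix
The synthetic mix wins overall and in every soil group — no reversal.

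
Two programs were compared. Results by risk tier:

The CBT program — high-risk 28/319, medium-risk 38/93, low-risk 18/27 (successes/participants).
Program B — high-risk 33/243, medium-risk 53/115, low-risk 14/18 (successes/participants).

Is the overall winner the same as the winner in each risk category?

Yes

High-risk: the CBT program 28/319 = 8.8%, Program B 33/243 = 13.6% → Program B
Medium-risk: the CBT program 38/93 = 40.9%, Program B 53/115 = 46.1% → Program B
Low-risk: the CBT program 18/27 = 66.7%, Program B 14/18 = 77.8% → Program B
Overall: the CBT program 84/439 = 19.1%, Program B 100/376 = 26.6% → Program B
Program B wins overall and in every risk group — no reversal.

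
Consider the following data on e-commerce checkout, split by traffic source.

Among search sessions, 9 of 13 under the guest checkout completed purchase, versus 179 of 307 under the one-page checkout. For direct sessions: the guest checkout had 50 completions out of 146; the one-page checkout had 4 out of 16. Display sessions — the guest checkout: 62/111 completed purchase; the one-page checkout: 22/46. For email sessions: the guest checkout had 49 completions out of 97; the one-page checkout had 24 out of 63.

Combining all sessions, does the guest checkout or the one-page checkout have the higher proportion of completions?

Search: the guest checkout 9/13 = 69.2%, the one-page checkout 179/307 = 58.3% → the guest checkout
Direct: the guest checkout 50/146 = 34.2%, the one-page checkout 4/16 = 25.0% → the guest checkout
Display: the guest checkout 62/111 = 55.9%, the one-page checkout 22/46 = 47.8% → the guest checkout
Email: the guest checkout 49/97 = 50.5%, the one-page checkout 24/63 = 38.1% → the guest checkout
Overall: the guest checkout 170/367 = 46.3%, the one-page checkout 229/432 = 53.0% → the one-page checkout
(The guest checkout wins every traffic group but the one-page checkout wins overall — the guest checkout's sessions skew toward the low-rate direct group.)

the one-page checkout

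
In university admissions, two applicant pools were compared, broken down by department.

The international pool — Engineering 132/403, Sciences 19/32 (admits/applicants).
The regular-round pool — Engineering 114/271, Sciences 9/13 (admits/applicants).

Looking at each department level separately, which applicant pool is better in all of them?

the regular-round pool

Engineering: the international pool 132/403 = 32.8%, the regular-round pool 114/271 = 42.1% → the regular-round pool
Sciences: the international pool 19/32 = 59.4%, the regular-round pool 9/13 = 69.2% → the regular-round pool
The regular-round pool has the higher rate in both groups.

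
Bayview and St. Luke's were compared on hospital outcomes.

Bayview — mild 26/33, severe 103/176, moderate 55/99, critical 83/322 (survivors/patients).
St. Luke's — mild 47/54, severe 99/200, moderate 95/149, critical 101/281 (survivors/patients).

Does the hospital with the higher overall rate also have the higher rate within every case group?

No

Mild: Bayview 26/33 = 78.8%, St. Luke's 47/54 = 87.0% → St. Luke's
Severe: Bayview 103/176 = 58.5%, St. Luke's 99/200 = 49.5% → Bayview
Moderate: Bayview 55/99 = 55.6%, St. Luke's 95/149 = 63.8% → St. Luke's
Critical: Bayview 83/322 = 25.8%, St. Luke's 101/281 = 35.9% → St. Luke's
Overall: Bayview 267/630 = 42.4%, St. Luke's 342/684 = 50.0% → St. Luke's
Neither sweeps: Bayview wins 1 of 4 groups, St. Luke's wins 3. St. Luke's wins overall but not every group — no Simpson reversal.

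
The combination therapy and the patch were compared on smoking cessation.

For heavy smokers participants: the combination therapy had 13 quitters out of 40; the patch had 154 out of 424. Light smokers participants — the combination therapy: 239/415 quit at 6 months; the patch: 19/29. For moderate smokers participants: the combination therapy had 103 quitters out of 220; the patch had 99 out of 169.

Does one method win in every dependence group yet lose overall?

Yes

Heavy smokers: the combination therapy 13/40 = 32.5%, the patch 154/424 = 36.3% → the patch
Light smokers: the combination therapy 239/415 = 57.6%, the patch 19/29 = 65.5% → the patch
Moderate smokers: the combination therapy 103/220 = 46.8%, the patch 99/169 = 58.6% → the patch
Overall: the combination therapy 355/675 = 52.6%, the patch 272/622 = 43.7% → the combination therapy
The patch wins each dependence group but the combination therapy wins overall — the comparison reverses. The patch's participants skew toward heavy smokers, which has a lower base rate.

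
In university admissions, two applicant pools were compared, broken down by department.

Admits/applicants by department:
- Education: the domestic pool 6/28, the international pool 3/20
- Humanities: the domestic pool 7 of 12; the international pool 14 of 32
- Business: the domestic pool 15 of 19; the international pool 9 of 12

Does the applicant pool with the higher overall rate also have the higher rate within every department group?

Yes

Education: the domestic pool 6/28 = 21.4%, the international pool 3/20 = 15.0% → the domestic pool
Humanities: the domestic pool 7/12 = 58.3%, the international pool 14/32 = 43.8% → the domestic pool
Business: the domestic pool 15/19 = 78.9%, the international pool 9/12 = 75.0% → the domestic pool
Overall: the domestic pool 28/59 = 47.5%, the international pool 26/64 = 40.6% → the domestic pool
The domestic pool wins overall and in every department group — no reversal.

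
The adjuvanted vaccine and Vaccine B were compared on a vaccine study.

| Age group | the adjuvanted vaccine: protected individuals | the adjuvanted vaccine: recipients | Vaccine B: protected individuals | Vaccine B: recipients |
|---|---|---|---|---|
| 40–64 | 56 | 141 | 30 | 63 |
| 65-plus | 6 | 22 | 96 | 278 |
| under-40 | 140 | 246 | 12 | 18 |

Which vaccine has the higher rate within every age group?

40–64: the adjuvanted vaccine 56/141 = 39.7%, Vaccine B 30/63 = 47.6% → Vaccine B
65-plus: the adjuvanted vaccine 6/22 = 27.3%, Vaccine B 96/278 = 34.5% → Vaccine B
Under-40: the adjuvanted vaccine 140/246 = 56.9%, Vaccine B 12/18 = 66.7% → Vaccine B
Vaccine B has the higher rate in all 3 groups.

Vaccine B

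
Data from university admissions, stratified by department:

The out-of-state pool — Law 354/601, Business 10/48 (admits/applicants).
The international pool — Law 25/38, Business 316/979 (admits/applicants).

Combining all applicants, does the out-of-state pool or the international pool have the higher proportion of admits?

Law: the out-of-state pool 354/601 = 58.9%, the international pool 25/38 = 65.8% → the international pool
Business: the out-of-state pool 10/48 = 20.8%, the international pool 316/979 = 32.3% → the international pool
Overall: the out-of-state pool 364/649 = 56.1%, the international pool 341/1017 = 33.5% → the out-of-state pool
(The international pool wins every department group but the out-of-state pool wins overall — the international pool's applicants skew toward the low-rate Business group.)

the out-of-state pool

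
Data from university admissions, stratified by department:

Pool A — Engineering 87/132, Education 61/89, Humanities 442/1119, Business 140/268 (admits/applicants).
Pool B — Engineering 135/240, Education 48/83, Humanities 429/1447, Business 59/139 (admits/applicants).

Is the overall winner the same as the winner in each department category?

Engineering: Pool A 87/132 = 65.9%, Pool B 135/240 = 56.2% → Pool A
Education: Pool A 61/89 = 68.5%, Pool B 48/83 = 57.8% → Pool A
Humanities: Pool A 442/1119 = 39.5%, Pool B 429/1447 = 29.6% → Pool A
Business: Pool A 140/268 = 52.2%, Pool B 59/139 = 42.4% → Pool A
Overall: Pool A 730/1608 = 45.4%, Pool B 671/1909 = 35.1% → Pool A
Pool A wins overall and in every department group — no reversal.

Yes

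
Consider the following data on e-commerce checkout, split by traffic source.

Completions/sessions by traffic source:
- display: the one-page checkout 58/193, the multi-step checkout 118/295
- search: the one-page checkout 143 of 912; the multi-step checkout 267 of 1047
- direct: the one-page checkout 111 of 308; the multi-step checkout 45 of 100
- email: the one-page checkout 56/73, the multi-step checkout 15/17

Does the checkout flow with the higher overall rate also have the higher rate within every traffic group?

Yes

Display: the one-page checkout 58/193 = 30.1%, the multi-step checkout 118/295 = 40.0% → the multi-step checkout
Search: the one-page checkout 143/912 = 15.7%, the multi-step checkout 267/1047 = 25.5% → the multi-step checkout
Direct: the one-page checkout 111/308 = 36.0%, the multi-step checkout 45/100 = 45.0% → the multi-step checkout
Email: the one-page checkout 56/73 = 76.7%, the multi-step checkout 15/17 = 88.2% → the multi-step checkout
Overall: the one-page checkout 368/1486 = 24.8%, the multi-step checkout 445/1459 = 30.5% → the multi-step checkout
The multi-step checkout wins overall and in every traffic group — no reversal.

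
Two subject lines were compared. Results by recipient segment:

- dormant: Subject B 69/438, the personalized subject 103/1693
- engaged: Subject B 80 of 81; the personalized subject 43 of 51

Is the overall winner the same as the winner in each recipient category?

Dormant: Subject B 69/438 = 15.8%, the personalized subject 103/1693 = 6.1% → Subject B
Engaged: Subject B 80/81 = 98.8%, the personalized subject 43/51 = 84.3% → Subject B
Overall: Subject B 149/519 = 28.7%, the personalized subject 146/1744 = 8.4% → Subject B
Subject B wins overall and in every recipient group — no reversal.

Yes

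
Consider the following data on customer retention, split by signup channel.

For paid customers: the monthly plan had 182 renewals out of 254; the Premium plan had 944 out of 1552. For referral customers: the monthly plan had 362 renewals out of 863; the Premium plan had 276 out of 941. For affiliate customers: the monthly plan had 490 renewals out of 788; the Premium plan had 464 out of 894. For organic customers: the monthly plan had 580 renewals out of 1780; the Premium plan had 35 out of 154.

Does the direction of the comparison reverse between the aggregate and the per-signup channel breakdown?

Yes

Paid: the monthly plan 182/254 = 71.7%, the Premium plan 944/1552 = 60.8% → the monthly plan
Referral: the monthly plan 362/863 = 41.9%, the Premium plan 276/941 = 29.3% → the monthly plan
Affiliate: the monthly plan 490/788 = 62.2%, the Premium plan 464/894 = 51.9% → the monthly plan
Organic: the monthly plan 580/1780 = 32.6%, the Premium plan 35/154 = 22.7% → the monthly plan
Overall: the monthly plan 1614/3685 = 43.8%, the Premium plan 1719/3541 = 48.5% → the Premium plan
The monthly plan wins each signup group but the Premium plan wins overall — the comparison reverses. The monthly plan's customers skew toward organic, which has a lower base rate.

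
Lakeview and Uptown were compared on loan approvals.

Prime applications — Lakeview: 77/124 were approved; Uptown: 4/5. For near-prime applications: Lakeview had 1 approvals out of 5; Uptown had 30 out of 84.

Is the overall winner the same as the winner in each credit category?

No

Prime: Lakeview 77/124 = 62.1%, Uptown 4/5 = 80.0% → Uptown
Near-prime: Lakeview 1/5 = 20.0%, Uptown 30/84 = 35.7% → Uptown
Overall: Lakeview 78/129 = 60.5%, Uptown 34/89 = 38.2% → Lakeview
Uptown wins each credit group but Lakeview wins overall — the comparison reverses. Uptown's applications skew toward near-prime, which has a lower base rate.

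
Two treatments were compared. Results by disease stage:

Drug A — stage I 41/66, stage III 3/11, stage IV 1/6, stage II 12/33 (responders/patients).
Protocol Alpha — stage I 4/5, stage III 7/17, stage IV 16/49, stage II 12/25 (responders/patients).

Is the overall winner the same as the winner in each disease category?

No

Stage I: Drug A 41/66 = 62.1%, Protocol Alpha 4/5 = 80.0% → Protocol Alpha
Stage III: Drug A 3/11 = 27.3%, Protocol Alpha 7/17 = 41.2% → Protocol Alpha
Stage IV: Drug A 1/6 = 16.7%, Protocol Alpha 16/49 = 32.7% → Protocol Alpha
Stage II: Drug A 12/33 = 36.4%, Protocol Alpha 12/25 = 48.0% → Protocol Alpha
Overall: Drug A 57/116 = 49.1%, Protocol Alpha 39/96 = 40.6% → Drug A
Protocol Alpha wins each disease group but Drug A wins overall — the comparison reverses. Protocol Alpha's patients skew toward stage IV, which has a lower base rate.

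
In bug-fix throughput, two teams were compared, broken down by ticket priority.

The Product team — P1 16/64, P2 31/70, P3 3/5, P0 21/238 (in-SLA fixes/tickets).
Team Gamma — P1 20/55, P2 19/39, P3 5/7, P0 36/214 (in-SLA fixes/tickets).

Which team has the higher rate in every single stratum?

P1: the Product team 16/64 = 25.0%, Team Gamma 20/55 = 36.4% → Team Gamma
P2: the Product team 31/70 = 44.3%, Team Gamma 19/39 = 48.7% → Team Gamma
P3: the Product team 3/5 = 60.0%, Team Gamma 5/7 = 71.4% → Team Gamma
P0: the Product team 21/238 = 8.8%, Team Gamma 36/214 = 16.8% → Team Gamma
Team Gamma has the higher rate in all 4 groups.

Team Gamma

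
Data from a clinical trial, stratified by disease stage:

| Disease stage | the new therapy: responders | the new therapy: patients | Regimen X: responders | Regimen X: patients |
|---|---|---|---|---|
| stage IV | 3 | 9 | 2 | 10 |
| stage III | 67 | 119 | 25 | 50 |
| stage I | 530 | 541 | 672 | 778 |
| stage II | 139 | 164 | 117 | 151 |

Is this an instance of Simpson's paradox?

No

Stage IV: the new therapy 3/9 = 33.3%, Regimen X 2/10 = 20.0% → the new therapy
Stage III: the new therapy 67/119 = 56.3%, Regimen X 25/50 = 50.0% → the new therapy
Stage I: the new therapy 530/541 = 98.0%, Regimen X 672/778 = 86.4% → the new therapy
Stage II: the new therapy 139/164 = 84.8%, Regimen X 117/151 = 77.5% → the new therapy
Overall: the new therapy 739/833 = 88.7%, Regimen X 816/989 = 82.5% → the new therapy
The new therapy wins overall and in every disease group — no reversal.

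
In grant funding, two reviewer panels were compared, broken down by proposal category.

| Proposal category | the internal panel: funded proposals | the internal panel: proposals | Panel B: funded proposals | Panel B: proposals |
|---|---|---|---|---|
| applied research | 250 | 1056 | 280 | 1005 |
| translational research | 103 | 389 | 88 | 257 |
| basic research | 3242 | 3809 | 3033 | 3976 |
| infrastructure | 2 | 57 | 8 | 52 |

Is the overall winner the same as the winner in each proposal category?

Applied research: the internal panel 250/1056 = 23.7%, Panel B 280/1005 = 27.9% → Panel B
Translational research: the internal panel 103/389 = 26.5%, Panel B 88/257 = 34.2% → Panel B
Basic research: the internal panel 3242/3809 = 85.1%, Panel B 3033/3976 = 76.3% → the internal panel
Infrastructure: the internal panel 2/57 = 3.5%, Panel B 8/52 = 15.4% → Panel B
Overall: the internal panel 3597/5311 = 67.7%, Panel B 3409/5290 = 64.4% → the internal panel
Neither sweeps: the internal panel wins 1 of 4 groups, Panel B wins 3. The internal panel wins overall but not every group — no Simpson reversal.

No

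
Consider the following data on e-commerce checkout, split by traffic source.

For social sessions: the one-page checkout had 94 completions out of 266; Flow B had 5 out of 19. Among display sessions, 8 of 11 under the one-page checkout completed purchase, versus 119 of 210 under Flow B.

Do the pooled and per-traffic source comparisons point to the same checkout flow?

Social: the one-page checkout 94/266 = 35.3%, Flow B 5/19 = 26.3% → the one-page checkout
Display: the one-page checkout 8/11 = 72.7%, Flow B 119/210 = 56.7% → the one-page checkout
Overall: the one-page checkout 102/277 = 36.8%, Flow B 124/229 = 54.1% → Flow B
The one-page checkout wins each traffic group but Flow B wins overall — the comparison reverses. The one-page checkout's sessions skew toward social, which has a lower base rate.

No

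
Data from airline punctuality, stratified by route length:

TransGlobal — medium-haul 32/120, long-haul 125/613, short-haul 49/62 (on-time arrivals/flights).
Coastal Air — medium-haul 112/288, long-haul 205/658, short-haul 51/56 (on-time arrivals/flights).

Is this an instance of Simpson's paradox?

Medium-haul: TransGlobal 32/120 = 26.7%, Coastal Air 112/288 = 38.9% → Coastal Air
Long-haul: TransGlobal 125/613 = 20.4%, Coastal Air 205/658 = 31.2% → Coastal Air
Short-haul: TransGlobal 49/62 = 79.0%, Coastal Air 51/56 = 91.1% → Coastal Air
Overall: TransGlobal 206/795 = 25.9%, Coastal Air 368/1002 = 36.7% → Coastal Air
Coastal Air wins overall and in every route group — no reversal.

No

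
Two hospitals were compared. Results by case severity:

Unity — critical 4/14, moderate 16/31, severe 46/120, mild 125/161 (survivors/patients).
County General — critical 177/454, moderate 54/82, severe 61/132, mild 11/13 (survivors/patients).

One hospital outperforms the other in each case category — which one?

Critical: Unity 4/14 = 28.6%, County General 177/454 = 39.0% → County General
Moderate: Unity 16/31 = 51.6%, County General 54/82 = 65.9% → County General
Severe: Unity 46/120 = 38.3%, County General 61/132 = 46.2% → County General
Mild: Unity 125/161 = 77.6%, County General 11/13 = 84.6% → County General
County General has the higher rate in all 4 groups.

County General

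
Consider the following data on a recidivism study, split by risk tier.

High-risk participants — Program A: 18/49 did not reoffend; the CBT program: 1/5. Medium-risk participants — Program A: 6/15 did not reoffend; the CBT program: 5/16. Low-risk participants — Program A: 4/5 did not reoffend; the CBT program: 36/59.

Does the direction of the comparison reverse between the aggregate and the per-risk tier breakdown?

High-risk: Program A 18/49 = 36.7%, the CBT program 1/5 = 20.0% → Program A
Medium-risk: Program A 6/15 = 40.0%, the CBT program 5/16 = 31.2% → Program A
Low-risk: Program A 4/5 = 80.0%, the CBT program 36/59 = 61.0% → Program A
Overall: Program A 28/69 = 40.6%, the CBT program 42/80 = 52.5% → the CBT program
Program A wins each risk group but the CBT program wins overall — the comparison reverses. Program A's participants skew toward high-risk, which has a lower base rate.

Yes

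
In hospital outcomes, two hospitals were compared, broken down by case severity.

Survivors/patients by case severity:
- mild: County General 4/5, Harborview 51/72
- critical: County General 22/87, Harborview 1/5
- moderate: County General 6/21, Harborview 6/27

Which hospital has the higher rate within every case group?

Mild: County General 4/5 = 80.0%, Harborview 51/72 = 70.8% → County General
Critical: County General 22/87 = 25.3%, Harborview 1/5 = 20.0% → County General
Moderate: County General 6/21 = 28.6%, Harborview 6/27 = 22.2% → County General
County General has the higher rate in all 3 groups.

County General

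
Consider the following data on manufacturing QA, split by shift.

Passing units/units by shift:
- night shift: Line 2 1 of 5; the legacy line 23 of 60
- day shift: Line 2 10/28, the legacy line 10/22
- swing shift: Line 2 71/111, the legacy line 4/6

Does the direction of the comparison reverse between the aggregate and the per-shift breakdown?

Night shift: Line 2 1/5 = 20.0%, the legacy line 23/60 = 38.3% → the legacy line
Day shift: Line 2 10/28 = 35.7%, the legacy line 10/22 = 45.5% → the legacy line
Swing shift: Line 2 71/111 = 64.0%, the legacy line 4/6 = 66.7% → the legacy line
Overall: Line 2 82/144 = 56.9%, the legacy line 37/88 = 42.0% → Line 2
The legacy line wins each shift group but Line 2 wins overall — the comparison reverses. The legacy line's units skew toward night shift, which has a lower base rate.

Yes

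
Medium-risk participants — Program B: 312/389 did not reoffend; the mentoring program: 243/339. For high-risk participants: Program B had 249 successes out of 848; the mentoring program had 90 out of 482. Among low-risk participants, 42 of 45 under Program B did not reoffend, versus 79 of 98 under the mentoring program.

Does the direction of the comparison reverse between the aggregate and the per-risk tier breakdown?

Medium-risk: Program B 312/389 = 80.2%, the mentoring program 243/339 = 71.7% → Program B
High-risk: Program B 249/848 = 29.4%, the mentoring program 90/482 = 18.7% → Program B
Low-risk: Program B 42/45 = 93.3%, the mentoring program 79/98 = 80.6% → Program B
Overall: Program B 603/1282 = 47.0%, the mentoring program 412/919 = 44.8% → Program B
Program B wins overall and in every risk group — no reversal.

No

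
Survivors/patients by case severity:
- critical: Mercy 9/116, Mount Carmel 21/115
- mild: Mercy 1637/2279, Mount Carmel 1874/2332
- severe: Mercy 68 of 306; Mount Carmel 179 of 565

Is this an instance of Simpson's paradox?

No

Critical: Mercy 9/116 = 7.8%, Mount Carmel 21/115 = 18.3% → Mount Carmel
Mild: Mercy 1637/2279 = 71.8%, Mount Carmel 1874/2332 = 80.4% → Mount Carmel
Severe: Mercy 68/306 = 22.2%, Mount Carmel 179/565 = 31.7% → Mount Carmel
Overall: Mercy 1714/2701 = 63.5%, Mount Carmel 2074/3012 = 68.9% → Mount Carmel
Mount Carmel wins overall and in every case group — no reversal.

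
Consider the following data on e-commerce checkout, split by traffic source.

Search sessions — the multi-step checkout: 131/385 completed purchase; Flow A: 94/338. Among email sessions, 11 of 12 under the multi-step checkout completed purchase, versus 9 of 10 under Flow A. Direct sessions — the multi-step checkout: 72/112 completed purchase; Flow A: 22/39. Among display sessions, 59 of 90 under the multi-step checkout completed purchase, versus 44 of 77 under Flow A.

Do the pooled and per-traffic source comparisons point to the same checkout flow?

Yes

Search: the multi-step checkout 131/385 = 34.0%, Flow A 94/338 = 27.8% → the multi-step checkout
Email: the multi-step checkout 11/12 = 91.7%, Flow A 9/10 = 90.0% → the multi-step checkout
Direct: the multi-step checkout 72/112 = 64.3%, Flow A 22/39 = 56.4% → the multi-step checkout
Display: the multi-step checkout 59/90 = 65.6%, Flow A 44/77 = 57.1% → the multi-step checkout
Overall: the multi-step checkout 273/599 = 45.6%, Flow A 169/464 = 36.4% → the multi-step checkout
The multi-step checkout wins overall and in every traffic group — no reversal.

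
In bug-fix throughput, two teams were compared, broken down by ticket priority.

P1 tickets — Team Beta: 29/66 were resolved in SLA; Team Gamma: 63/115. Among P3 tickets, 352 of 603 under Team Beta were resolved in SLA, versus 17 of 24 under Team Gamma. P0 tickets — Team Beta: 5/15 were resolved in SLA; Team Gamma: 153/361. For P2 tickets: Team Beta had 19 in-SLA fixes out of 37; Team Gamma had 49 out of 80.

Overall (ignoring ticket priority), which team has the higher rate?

Team Beta

P1: Team Beta 29/66 = 43.9%, Team Gamma 63/115 = 54.8% → Team Gamma
P3: Team Beta 352/603 = 58.4%, Team Gamma 17/24 = 70.8% → Team Gamma
P0: Team Beta 5/15 = 33.3%, Team Gamma 153/361 = 42.4% → Team Gamma
P2: Team Beta 19/37 = 51.4%, Team Gamma 49/80 = 61.2% → Team Gamma
Overall: Team Beta 405/721 = 56.2%, Team Gamma 282/580 = 48.6% → Team Beta
(Team Gamma wins every ticket group but Team Beta wins overall — Team Gamma's tickets skew toward the low-rate P0 group.)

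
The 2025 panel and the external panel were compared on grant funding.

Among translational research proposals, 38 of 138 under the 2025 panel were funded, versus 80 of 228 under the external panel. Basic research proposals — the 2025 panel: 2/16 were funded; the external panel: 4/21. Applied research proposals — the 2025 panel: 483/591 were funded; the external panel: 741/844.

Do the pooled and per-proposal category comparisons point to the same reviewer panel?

Translational research: the 2025 panel 38/138 = 27.5%, the external panel 80/228 = 35.1% → the external panel
Basic research: the 2025 panel 2/16 = 12.5%, the external panel 4/21 = 19.0% → the external panel
Applied research: the 2025 panel 483/591 = 81.7%, the external panel 741/844 = 87.8% → the external panel
Overall: the 2025 panel 523/745 = 70.2%, the external panel 825/1093 = 75.5% → the external panel
The external panel wins overall and in every proposal group — no reversal.

Yes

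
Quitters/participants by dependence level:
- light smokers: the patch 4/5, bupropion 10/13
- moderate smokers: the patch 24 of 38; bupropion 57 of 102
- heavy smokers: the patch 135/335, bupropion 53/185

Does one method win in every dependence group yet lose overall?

No

Light smokers: the patch 4/5 = 80.0%, bupropion 10/13 = 76.9% → the patch
Moderate smokers: the patch 24/38 = 63.2%, bupropion 57/102 = 55.9% → the patch
Heavy smokers: the patch 135/335 = 40.3%, bupropion 53/185 = 28.6% → the patch
Overall: the patch 163/378 = 43.1%, bupropion 120/300 = 40.0% → the patch
The patch wins overall and in every dependence group — no reversal.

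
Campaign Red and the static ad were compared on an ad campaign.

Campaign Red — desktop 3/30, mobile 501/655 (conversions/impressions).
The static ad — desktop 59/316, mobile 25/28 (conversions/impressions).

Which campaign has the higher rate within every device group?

Desktop: Campaign Red 3/30 = 10.0%, the static ad 59/316 = 18.7% → the static ad
Mobile: Campaign Red 501/655 = 76.5%, the static ad 25/28 = 89.3% → the static ad
The static ad has the higher rate in both groups.

the static ad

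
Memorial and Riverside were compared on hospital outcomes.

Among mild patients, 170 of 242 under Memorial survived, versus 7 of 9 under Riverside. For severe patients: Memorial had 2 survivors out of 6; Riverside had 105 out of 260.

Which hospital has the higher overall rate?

Mild: Memorial 170/242 = 70.2%, Riverside 7/9 = 77.8% → Riverside
Severe: Memorial 2/6 = 33.3%, Riverside 105/260 = 40.4% → Riverside
Overall: Memorial 172/248 = 69.4%, Riverside 112/269 = 41.6% → Memorial
(Riverside wins every case group but Memorial wins overall — Riverside's patients skew toward the low-rate severe group.)

Memorial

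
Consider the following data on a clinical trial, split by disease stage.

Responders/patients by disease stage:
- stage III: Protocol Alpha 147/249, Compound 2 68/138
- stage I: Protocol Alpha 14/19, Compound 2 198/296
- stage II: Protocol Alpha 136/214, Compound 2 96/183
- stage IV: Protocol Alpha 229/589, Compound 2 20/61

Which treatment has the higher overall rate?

Compound 2

Stage III: Protocol Alpha 147/249 = 59.0%, Compound 2 68/138 = 49.3% → Protocol Alpha
Stage I: Protocol Alpha 14/19 = 73.7%, Compound 2 198/296 = 66.9% → Protocol Alpha
Stage II: Protocol Alpha 136/214 = 63.6%, Compound 2 96/183 = 52.5% → Protocol Alpha
Stage IV: Protocol Alpha 229/589 = 38.9%, Compound 2 20/61 = 32.8% → Protocol Alpha
Overall: Protocol Alpha 526/1071 = 49.1%, Compound 2 382/678 = 56.3% → Compound 2
(Protocol Alpha wins every disease group but Compound 2 wins overall — Protocol Alpha's patients skew toward the low-rate stage IV group.)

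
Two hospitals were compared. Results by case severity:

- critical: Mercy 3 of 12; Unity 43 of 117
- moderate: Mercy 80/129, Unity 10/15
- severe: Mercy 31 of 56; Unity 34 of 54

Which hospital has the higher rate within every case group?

Critical: Mercy 3/12 = 25.0%, Unity 43/117 = 36.8% → Unity
Moderate: Mercy 80/129 = 62.0%, Unity 10/15 = 66.7% → Unity
Severe: Mercy 31/56 = 55.4%, Unity 34/54 = 63.0% → Unity
Unity has the higher rate in all 3 groups.

Unity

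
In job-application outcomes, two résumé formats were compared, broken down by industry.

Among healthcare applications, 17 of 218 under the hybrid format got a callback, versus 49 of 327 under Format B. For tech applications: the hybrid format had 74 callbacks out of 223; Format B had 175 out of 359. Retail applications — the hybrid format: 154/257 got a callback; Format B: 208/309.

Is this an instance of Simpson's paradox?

Healthcare: the hybrid format 17/218 = 7.8%, Format B 49/327 = 15.0% → Format B
Tech: the hybrid format 74/223 = 33.2%, Format B 175/359 = 48.7% → Format B
Retail: the hybrid format 154/257 = 59.9%, Format B 208/309 = 67.3% → Format B
Overall: the hybrid format 245/698 = 35.1%, Format B 432/995 = 43.4% → Format B
Format B wins overall and in every industry group — no reversal.

No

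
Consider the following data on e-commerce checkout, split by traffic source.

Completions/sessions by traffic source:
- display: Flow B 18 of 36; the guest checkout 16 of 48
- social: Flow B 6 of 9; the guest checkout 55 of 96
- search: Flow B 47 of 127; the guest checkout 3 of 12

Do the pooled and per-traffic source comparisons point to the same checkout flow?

Display: Flow B 18/36 = 50.0%, the guest checkout 16/48 = 33.3% → Flow B
Social: Flow B 6/9 = 66.7%, the guest checkout 55/96 = 57.3% → Flow B
Search: Flow B 47/127 = 37.0%, the guest checkout 3/12 = 25.0% → Flow B
Overall: Flow B 71/172 = 41.3%, the guest checkout 74/156 = 47.4% → the guest checkout
Flow B wins each traffic group but the guest checkout wins overall — the comparison reverses. Flow B's sessions skew toward search, which has a lower base rate.

No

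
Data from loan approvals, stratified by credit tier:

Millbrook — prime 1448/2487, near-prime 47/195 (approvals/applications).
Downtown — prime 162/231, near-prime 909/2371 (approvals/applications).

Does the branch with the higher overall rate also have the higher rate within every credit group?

No

Prime: Millbrook 1448/2487 = 58.2%, Downtown 162/231 = 70.1% → Downtown
Near-prime: Millbrook 47/195 = 24.1%, Downtown 909/2371 = 38.3% → Downtown
Overall: Millbrook 1495/2682 = 55.7%, Downtown 1071/2602 = 41.2% → Millbrook
Downtown wins each credit group but Millbrook wins overall — the comparison reverses. Downtown's applications skew toward near-prime, which has a lower base rate.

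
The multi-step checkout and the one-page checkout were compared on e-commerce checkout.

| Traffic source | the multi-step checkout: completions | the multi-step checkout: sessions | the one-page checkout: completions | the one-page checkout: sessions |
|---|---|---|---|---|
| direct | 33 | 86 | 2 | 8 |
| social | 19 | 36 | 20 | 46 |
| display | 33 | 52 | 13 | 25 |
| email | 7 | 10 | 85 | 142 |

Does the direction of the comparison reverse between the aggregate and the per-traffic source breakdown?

Yes

Direct: the multi-step checkout 33/86 = 38.4%, the one-page checkout 2/8 = 25.0% → the multi-step checkout
Social: the multi-step checkout 19/36 = 52.8%, the one-page checkout 20/46 = 43.5% → the multi-step checkout
Display: the multi-step checkout 33/52 = 63.5%, the one-page checkout 13/25 = 52.0% → the multi-step checkout
Email: the multi-step checkout 7/10 = 70.0%, the one-page checkout 85/142 = 59.9% → the multi-step checkout
Overall: the multi-step checkout 92/184 = 50.0%, the one-page checkout 120/221 = 54.3% → the one-page checkout
The multi-step checkout wins each traffic group but the one-page checkout wins overall — the comparison reverses. The multi-step checkout's sessions skew toward direct, which has a lower base rate.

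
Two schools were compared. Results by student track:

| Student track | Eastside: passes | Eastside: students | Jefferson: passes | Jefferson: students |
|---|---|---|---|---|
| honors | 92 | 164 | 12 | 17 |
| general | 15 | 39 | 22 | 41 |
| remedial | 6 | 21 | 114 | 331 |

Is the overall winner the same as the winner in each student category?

No

Honors: Eastside 92/164 = 56.1%, Jefferson 12/17 = 70.6% → Jefferson
General: Eastside 15/39 = 38.5%, Jefferson 22/41 = 53.7% → Jefferson
Remedial: Eastside 6/21 = 28.6%, Jefferson 114/331 = 34.4% → Jefferson
Overall: Eastside 113/224 = 50.4%, Jefferson 148/389 = 38.0% → Eastside
Jefferson wins each student group but Eastside wins overall — the comparison reverses. Jefferson's students skew toward remedial, which has a lower base rate.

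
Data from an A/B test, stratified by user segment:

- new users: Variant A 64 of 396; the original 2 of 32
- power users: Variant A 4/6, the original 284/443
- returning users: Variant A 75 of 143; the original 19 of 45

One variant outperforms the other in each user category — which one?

Variant A

New users: Variant A 64/396 = 16.2%, the original 2/32 = 6.2% → Variant A
Power users: Variant A 4/6 = 66.7%, the original 284/443 = 64.1% → Variant A
Returning users: Variant A 75/143 = 52.4%, the original 19/45 = 42.2% → Variant A
Variant A has the higher rate in all 3 groups.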